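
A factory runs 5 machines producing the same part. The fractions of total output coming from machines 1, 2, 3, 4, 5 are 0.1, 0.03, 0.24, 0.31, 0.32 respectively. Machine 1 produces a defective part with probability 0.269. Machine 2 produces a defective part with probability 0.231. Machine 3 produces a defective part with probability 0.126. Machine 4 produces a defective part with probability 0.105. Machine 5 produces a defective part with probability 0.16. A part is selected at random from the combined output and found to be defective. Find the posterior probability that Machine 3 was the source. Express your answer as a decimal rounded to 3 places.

Tabulate prior·likelihood by source: [1] prior 0.1, lik 0.269, product 0.02690; [2] prior 0.03, lik 0.231, product 0.006930; [3] prior 0.24, lik 0.126, product 0.03024; [4] prior 0.31, lik 0.105, product 0.03255; [5] prior 0.32, lik 0.16, product 0.05120.
Normalizing constant = 0.14782; the posterior for Machine 3 is its product over the sum, 0.03024/0.14782 = 0.205.

Posterior probability ≈ 0.205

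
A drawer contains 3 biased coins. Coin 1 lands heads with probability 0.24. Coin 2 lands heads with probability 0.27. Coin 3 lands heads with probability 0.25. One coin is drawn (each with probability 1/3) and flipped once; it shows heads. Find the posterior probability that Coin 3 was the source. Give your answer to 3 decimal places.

P(heads|C1) = 0.24; P(heads|C2) = 0.27; P(heads|C3) = 0.25.
Prior × likelihood for each source: 0.333333·0.24=0.08000, 0.333333·0.27=0.09000, 0.333333·0.25=0.08333. Summing gives P(heads) = 0.25333.
P(Coin 3 | heads) = 0.08333 / 0.25333 = 0.329.

Posterior probability ≈ 0.329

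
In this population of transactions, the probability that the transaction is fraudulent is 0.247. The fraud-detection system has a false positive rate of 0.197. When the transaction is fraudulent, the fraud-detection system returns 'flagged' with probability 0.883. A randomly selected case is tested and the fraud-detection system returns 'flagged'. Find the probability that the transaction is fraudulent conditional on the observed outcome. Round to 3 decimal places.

P(H | E) ≈ 0.595

Let H be the event that the transaction is fraudulent. P(H) = 0.247, so P(¬H) = 0.753. With E the 'flagged' result, P(E|H) = 0.883 and P(E|¬H) = 0.197.
P(E) = 0.883·0.247 + 0.197·0.753 = 0.21810 + 0.14834 = 0.36644.
By Bayes' theorem, P(H|E) = 0.21810 / 0.36644 = 0.595.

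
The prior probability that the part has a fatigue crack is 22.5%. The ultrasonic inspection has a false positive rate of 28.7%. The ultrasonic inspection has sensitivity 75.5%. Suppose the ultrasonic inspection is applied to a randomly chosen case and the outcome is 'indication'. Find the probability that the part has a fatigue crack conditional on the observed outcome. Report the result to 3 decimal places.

P(H | E) ≈ 0.433

Let H be the event that the part has a fatigue crack. P(H) = 0.225, so P(¬H) = 0.775. With E the 'indication' result, P(E|H) = 0.755 and P(E|¬H) = 0.287.
P(E) = 0.755·0.225 + 0.287·0.775 = 0.16987 + 0.22242 = 0.39230.
By Bayes' theorem, P(H|E) = 0.16987 / 0.39230 = 0.433.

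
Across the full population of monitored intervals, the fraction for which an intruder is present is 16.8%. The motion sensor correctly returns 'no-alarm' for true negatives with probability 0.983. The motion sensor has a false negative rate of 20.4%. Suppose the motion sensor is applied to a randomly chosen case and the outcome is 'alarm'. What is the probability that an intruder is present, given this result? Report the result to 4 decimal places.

Let H be the event that an intruder is present. P(H) = 0.168, so P(¬H) = 0.832. With E the 'alarm' result, P(E|H) = 0.796 and P(E|¬H) = 0.017.
P(E) = 0.796·0.168 + 0.017·0.832 = 0.13373 + 0.014144 = 0.14787.
By Bayes' theorem, P(H|E) = 0.13373 / 0.14787 = 0.9043.

P(H | E) ≈ 0.9043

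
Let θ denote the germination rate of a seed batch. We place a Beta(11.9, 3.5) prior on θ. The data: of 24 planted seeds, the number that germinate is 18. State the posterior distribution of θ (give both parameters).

Posterior: Beta(29.9, 9.5)

The binomial likelihood is conjugate to the Beta prior: with 18 successes and 6 failures, the posterior is Beta(11.9+18, 3.5+6) = Beta(29.9, 9.5).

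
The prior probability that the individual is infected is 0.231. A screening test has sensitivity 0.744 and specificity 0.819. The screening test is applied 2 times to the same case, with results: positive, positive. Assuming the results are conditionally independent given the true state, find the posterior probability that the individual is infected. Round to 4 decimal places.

With H the event that the individual is infected, the joint likelihood of the observed sequence is P(data|H) = 0.744·0.744 = 0.55354 and P(data|¬H) = 0.181·0.181 = 0.032761.
Bayes: P(H|data) = 0.231·0.55354 / (0.231·0.55354 + 0.769·0.032761) = 0.12787/0.15306 = 0.8354.

Posterior P(H) ≈ 0.8354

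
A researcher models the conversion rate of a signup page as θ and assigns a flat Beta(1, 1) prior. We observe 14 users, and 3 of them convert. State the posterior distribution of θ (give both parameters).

Posterior: Beta(4, 12)

The binomial likelihood is conjugate to the Beta prior: with 3 successes and 11 failures, the posterior is Beta(1+3, 1+11) = Beta(4, 12).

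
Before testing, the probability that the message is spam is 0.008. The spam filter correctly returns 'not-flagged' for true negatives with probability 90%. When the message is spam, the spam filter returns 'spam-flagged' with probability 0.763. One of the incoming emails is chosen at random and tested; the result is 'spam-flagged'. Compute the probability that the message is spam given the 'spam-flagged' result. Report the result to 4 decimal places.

P(H | E) ≈ 0.0580

Write H for 'the message is spam'. Prior odds H:¬H = 0.008/0.992 = 0.0080645. For the 'spam-flagged' outcome, the likelihood ratio is 0.763/0.1 = 7.6300.
Posterior odds = 0.0080645 × 7.6300 = 0.061532, so P(H|E) = 0.061532/(1+0.061532) = 0.0580.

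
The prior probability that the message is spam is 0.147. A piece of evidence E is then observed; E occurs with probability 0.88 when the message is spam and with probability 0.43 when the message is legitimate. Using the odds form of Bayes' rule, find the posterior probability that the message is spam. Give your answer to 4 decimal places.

Posterior probability ≈ 0.2607

Prior odds = 0.147/(1−0.147) = 0.17233.
Likelihood ratio for E = 0.88/0.43 = 2.0465.
Posterior odds = prior odds × LR = 0.35268.
Posterior probability = odds/(1+odds) = 0.35268/1.3527 = 0.2607.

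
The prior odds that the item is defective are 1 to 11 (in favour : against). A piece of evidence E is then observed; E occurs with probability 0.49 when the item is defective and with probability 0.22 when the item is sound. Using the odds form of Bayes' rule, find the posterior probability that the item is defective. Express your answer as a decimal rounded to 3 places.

Posterior probability ≈ 0.168

Prior odds = 1/11 = 0.090909. In log-odds, ln(0.090909) = -2.3979.
Add log likelihood ratio: ln(2.2273) = 0.80078.
Posterior log-odds = -1.5971, so posterior odds = exp(-1.5971) = 0.20248. Converting, P(H|E) = 0.20248/1.2025 = 0.168.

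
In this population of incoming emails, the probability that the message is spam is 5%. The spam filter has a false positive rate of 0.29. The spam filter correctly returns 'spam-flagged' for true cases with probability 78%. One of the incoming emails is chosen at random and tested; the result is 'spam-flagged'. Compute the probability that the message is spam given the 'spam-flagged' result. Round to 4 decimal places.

P(H | E) ≈ 0.1240

Write H for 'the message is spam'. Prior odds H:¬H = 0.05/0.95 = 0.052632. For the 'spam-flagged' outcome, the likelihood ratio is 0.78/0.29 = 2.6897.
Posterior odds = 0.052632 × 2.6897 = 0.14156, so P(H|E) = 0.14156/(1+0.14156) = 0.1240.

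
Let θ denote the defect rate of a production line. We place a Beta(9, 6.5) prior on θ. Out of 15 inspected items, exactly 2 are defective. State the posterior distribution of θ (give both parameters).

Observing 2 successes and 13 failures updates Beta(9, 6.5) by adding the success and failure counts to the two shape parameters: α = 9+2 = 11, β = 6.5+13 = 19.5.

Posterior: Beta(11, 19.5)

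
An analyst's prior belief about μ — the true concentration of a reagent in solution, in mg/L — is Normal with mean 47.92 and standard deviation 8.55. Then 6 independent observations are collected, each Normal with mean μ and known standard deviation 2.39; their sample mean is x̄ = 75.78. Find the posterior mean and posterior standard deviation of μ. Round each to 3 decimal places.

With known σ, the Normal prior is conjugate. Weight on the data is w = (n/σ²)/(n/σ² + 1/τ₀²) = 1.05040/(1.05040+0.0136794) = 0.98714.
Posterior mean = w·x̄ + (1−w)·μ₀ = 0.98714·75.78 + 0.012856·47.92 = 75.422. Posterior variance = 1/(1.05040+0.0136794) = 0.939778, so SD = 0.969.

Posterior mean ≈ 75.422; posterior SD ≈ 0.969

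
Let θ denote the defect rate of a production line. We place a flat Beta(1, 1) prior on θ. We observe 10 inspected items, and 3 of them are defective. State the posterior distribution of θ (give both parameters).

Observing 3 successes and 7 failures updates Beta(1, 1) by adding the success and failure counts to the two shape parameters: α = 1+3 = 4, β = 1+7 = 8.

Posterior: Beta(4, 8)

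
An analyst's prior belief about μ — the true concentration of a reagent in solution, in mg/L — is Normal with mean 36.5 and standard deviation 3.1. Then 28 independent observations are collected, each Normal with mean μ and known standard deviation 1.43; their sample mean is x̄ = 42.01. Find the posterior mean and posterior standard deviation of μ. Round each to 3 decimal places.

Posterior mean ≈ 41.968; posterior SD ≈ 0.269

Prior precision 1/τ₀² = 1/3.1² = 0.104058; data precision n/σ² = 28/1.43² = 13.6926.
Posterior precision = 0.104058 + 13.6926 = 13.7967, giving posterior SD = 1/√13.7967 = 0.269.
Posterior mean = (0.104058·36.5 + 13.6926·42.01) / 13.7967 = 41.968.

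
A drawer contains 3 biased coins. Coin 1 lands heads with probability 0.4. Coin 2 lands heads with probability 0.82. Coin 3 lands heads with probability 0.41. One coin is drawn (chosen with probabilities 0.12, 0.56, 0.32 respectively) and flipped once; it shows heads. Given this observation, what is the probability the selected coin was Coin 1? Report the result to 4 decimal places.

Posterior probability ≈ 0.0752

Tabulate prior·likelihood by source: [1] prior 0.12, lik 0.4, product 0.04800; [2] prior 0.56, lik 0.82, product 0.4592; [3] prior 0.32, lik 0.41, product 0.1312.
Normalizing constant = 0.63840; the posterior for Coin 1 is its product over the sum, 0.04800/0.63840 = 0.0752.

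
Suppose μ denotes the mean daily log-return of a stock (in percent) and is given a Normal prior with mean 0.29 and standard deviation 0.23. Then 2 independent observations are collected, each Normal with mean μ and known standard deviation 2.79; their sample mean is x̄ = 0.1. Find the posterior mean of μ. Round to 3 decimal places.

Prior precision 1/τ₀² = 1/0.23² = 18.9036; data precision n/σ² = 2/2.79² = 0.256934.
Posterior precision = 18.9036 + 0.256934 = 19.1605.
Posterior mean = (18.9036·0.29 + 0.256934·0.1) / 19.1605 = 0.287.

Posterior mean ≈ 0.287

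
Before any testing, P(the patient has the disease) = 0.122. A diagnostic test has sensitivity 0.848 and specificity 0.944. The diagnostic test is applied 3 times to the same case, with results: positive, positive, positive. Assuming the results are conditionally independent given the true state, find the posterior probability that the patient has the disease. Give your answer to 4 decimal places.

Posterior P(H) ≈ 0.9979

Let H be the event that the patient has the disease; start with P(H) = 0.122. P('positive'|H) = 0.848, P('positive'|¬H) = 0.056.
Update on result 1 ('positive'): P(H) ← 0.848·0.1220 / (0.848·0.1220 + 0.056·0.8780) = 0.10346/0.15262 = 0.6778.
Update on result 2 ('positive'): P(H) ← 0.848·0.6778 / (0.848·0.6778 + 0.056·0.3222) = 0.57482/0.59286 = 0.9696.
Update on result 3 ('positive'): P(H) ← 0.848·0.9696 / (0.848·0.9696 + 0.056·0.0304) = 0.82220/0.82390 = 0.9979.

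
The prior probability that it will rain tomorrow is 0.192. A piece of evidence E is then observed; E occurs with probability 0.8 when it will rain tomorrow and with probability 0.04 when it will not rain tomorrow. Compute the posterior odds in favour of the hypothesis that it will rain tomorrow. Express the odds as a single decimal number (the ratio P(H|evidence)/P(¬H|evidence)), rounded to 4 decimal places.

Posterior odds ≈ 4.7525

Prior odds = 0.192/(1−0.192) = 0.23762. In log-odds, ln(0.23762) = -1.4371.
Add log likelihood ratio: ln(20.000) = 2.9957.
Posterior log-odds = 1.5587, so posterior odds = exp(1.5587) = 4.7525.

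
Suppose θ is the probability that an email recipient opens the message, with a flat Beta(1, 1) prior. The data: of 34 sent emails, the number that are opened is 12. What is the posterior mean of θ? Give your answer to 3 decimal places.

Posterior mean ≈ 0.361

Observing 12 successes and 22 failures updates Beta(1, 1) by adding the success and failure counts to the two shape parameters: α = 1+12 = 13, β = 1+22 = 23.
E[θ | data] = 13/(13+23) = 0.361.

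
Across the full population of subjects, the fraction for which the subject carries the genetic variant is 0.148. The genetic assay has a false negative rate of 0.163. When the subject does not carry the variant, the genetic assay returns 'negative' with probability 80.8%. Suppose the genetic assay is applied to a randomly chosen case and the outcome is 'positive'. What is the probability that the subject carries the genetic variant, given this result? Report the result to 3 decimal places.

Write H for 'the subject carries the genetic variant'. Prior odds H:¬H = 0.148/0.852 = 0.17371. For the 'positive' outcome, the likelihood ratio is 0.837/0.192 = 4.3594.
Posterior odds = 0.17371 × 4.3594 = 0.75726, so P(H|E) = 0.75726/(1+0.75726) = 0.431.

P(H | E) ≈ 0.431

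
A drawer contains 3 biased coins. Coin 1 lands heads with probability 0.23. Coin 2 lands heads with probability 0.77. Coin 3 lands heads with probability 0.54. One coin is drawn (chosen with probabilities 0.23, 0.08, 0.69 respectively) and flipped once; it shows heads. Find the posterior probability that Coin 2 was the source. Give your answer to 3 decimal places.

Posterior probability ≈ 0.126

P(heads|C1) = 0.23; P(heads|C2) = 0.77; P(heads|C3) = 0.54.
Prior × likelihood for each source: 0.23·0.23=0.05290, 0.08·0.77=0.06160, 0.69·0.54=0.3726. Summing gives P(heads) = 0.48710.
P(Coin 2 | heads) = 0.06160 / 0.48710 = 0.126.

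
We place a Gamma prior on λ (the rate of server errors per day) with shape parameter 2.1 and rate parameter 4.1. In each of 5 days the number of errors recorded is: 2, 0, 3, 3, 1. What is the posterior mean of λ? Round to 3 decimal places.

Posterior mean ≈ 1.220

The Poisson likelihood adds the total count to the shape and the number of exposure periods to the rate. Here ∑xᵢ = 9 and n = 5, so shape 2.1→11.1 and rate 4.1→9.1.
E[λ | data] = 11.1/9.1 = 1.220.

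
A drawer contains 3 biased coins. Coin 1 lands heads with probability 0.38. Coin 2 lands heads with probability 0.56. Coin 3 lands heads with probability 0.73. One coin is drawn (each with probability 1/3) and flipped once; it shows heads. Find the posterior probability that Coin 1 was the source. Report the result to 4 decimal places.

Posterior probability ≈ 0.2275

P(heads|C1) = 0.38; P(heads|C2) = 0.56; P(heads|C3) = 0.73.
Prior × likelihood for each source: 0.333333·0.38=0.1267, 0.333333·0.56=0.1867, 0.333333·0.73=0.2433. Summing gives P(heads) = 0.55667.
P(Coin 1 | heads) = 0.1267 / 0.55667 = 0.2275.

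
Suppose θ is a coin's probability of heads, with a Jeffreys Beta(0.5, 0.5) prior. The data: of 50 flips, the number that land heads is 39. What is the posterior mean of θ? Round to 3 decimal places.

Observing 39 successes and 11 failures updates Beta(0.5, 0.5) by adding the success and failure counts to the two shape parameters: α = 0.5+39 = 39.5, β = 0.5+11 = 11.5.
Posterior mean = α/(α+β) = 39.5/51 = 0.775.

Posterior mean ≈ 0.775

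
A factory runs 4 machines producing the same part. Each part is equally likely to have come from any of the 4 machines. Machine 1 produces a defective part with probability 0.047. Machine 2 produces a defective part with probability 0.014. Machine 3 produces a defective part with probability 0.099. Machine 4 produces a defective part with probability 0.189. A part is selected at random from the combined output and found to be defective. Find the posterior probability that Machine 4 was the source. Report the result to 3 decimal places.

Posterior probability ≈ 0.542

P(defective|M1) = 0.047; P(defective|M2) = 0.014; P(defective|M3) = 0.099; P(defective|M4) = 0.189.
Prior × likelihood for each source: 0.25·0.047=0.01175, 0.25·0.014=0.003500, 0.25·0.099=0.02475, 0.25·0.189=0.04725. Summing gives P(defective) = 0.087250.
P(Machine 4 | defective) = 0.04725 / 0.087250 = 0.542.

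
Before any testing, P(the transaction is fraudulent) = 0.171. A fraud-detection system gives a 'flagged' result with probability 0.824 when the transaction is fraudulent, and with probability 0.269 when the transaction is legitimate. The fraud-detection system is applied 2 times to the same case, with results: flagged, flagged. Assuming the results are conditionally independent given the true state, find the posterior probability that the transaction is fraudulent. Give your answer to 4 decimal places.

Let H be the event that the transaction is fraudulent; start with P(H) = 0.171. P('flagged'|H) = 0.824, P('flagged'|¬H) = 0.269.
Update on result 1 ('flagged'): P(H) ← 0.824·0.1710 / (0.824·0.1710 + 0.269·0.8290) = 0.14090/0.36391 = 0.3872.
Update on result 2 ('flagged'): P(H) ← 0.824·0.3872 / (0.824·0.3872 + 0.269·0.6128) = 0.31905/0.48390 = 0.6593.

Posterior P(H) ≈ 0.6593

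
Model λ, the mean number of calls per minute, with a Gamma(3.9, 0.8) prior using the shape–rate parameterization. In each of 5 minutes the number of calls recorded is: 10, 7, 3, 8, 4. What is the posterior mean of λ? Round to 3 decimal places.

The Poisson likelihood adds the total count to the shape and the number of exposure periods to the rate. Here ∑xᵢ = 32 and n = 5, so shape 3.9→35.9 and rate 0.8→5.8.
E[λ | data] = 35.9/5.8 = 6.190.

Posterior mean ≈ 6.190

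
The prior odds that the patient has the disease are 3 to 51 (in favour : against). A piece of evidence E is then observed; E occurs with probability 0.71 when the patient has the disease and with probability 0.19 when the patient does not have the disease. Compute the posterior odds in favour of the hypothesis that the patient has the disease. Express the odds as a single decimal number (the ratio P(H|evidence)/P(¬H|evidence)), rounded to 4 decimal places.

Prior odds = 3/51 = 0.058824. In log-odds, ln(0.058824) = -2.8332.
Add log likelihood ratio: ln(3.7368) = 1.3182.
Posterior log-odds = -1.5150, so posterior odds = exp(-1.5150) = 0.21981.

Posterior odds ≈ 0.2198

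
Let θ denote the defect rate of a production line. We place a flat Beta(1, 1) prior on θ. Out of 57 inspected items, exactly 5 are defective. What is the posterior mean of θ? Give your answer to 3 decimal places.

The binomial likelihood is conjugate to the Beta prior: with 5 successes and 52 failures, the posterior is Beta(1+5, 1+52) = Beta(6, 53).
Posterior mean = α/(α+β) = 6/59 = 0.102.

Posterior mean ≈ 0.102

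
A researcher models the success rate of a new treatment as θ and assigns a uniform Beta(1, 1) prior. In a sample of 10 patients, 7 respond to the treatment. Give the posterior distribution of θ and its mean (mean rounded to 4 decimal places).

Observing 7 successes and 3 failures updates Beta(1, 1) by adding the success and failure counts to the two shape parameters: α = 1+7 = 8, β = 1+3 = 4.
Posterior mean = α/(α+β) = 8/12 = 0.6667.

Posterior: Beta(8, 4); mean ≈ 0.6667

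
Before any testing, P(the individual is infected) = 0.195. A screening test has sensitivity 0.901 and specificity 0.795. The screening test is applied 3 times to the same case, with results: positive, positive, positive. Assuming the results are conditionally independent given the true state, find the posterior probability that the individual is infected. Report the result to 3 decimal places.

Let H be the event that the individual is infected; start with P(H) = 0.195. P('positive'|H) = 0.901, P('positive'|¬H) = 0.205.
Update on result 1 ('positive'): P(H) ← 0.901·0.1950 / (0.901·0.1950 + 0.205·0.8050) = 0.17570/0.34072 = 0.5157.
Update on result 2 ('positive'): P(H) ← 0.901·0.5157 / (0.901·0.5157 + 0.205·0.4843) = 0.46461/0.56390 = 0.8239.
Update on result 3 ('positive'): P(H) ← 0.901·0.8239 / (0.901·0.8239 + 0.205·0.1761) = 0.74235/0.77845 = 0.9536.

Posterior P(H) ≈ 0.954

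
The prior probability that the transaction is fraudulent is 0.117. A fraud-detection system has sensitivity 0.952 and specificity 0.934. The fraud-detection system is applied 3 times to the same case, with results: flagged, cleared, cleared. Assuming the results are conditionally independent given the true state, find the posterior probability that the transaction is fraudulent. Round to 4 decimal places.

Let H be the event that the transaction is fraudulent; start with P(H) = 0.117. P('flagged'|H) = 0.952, P('flagged'|¬H) = 0.066.
Update on result 1 ('flagged'): P(H) ← 0.952·0.1170 / (0.952·0.1170 + 0.066·0.8830) = 0.11138/0.16966 = 0.6565.
Update on result 2 ('cleared'): P(H) ← 0.048·0.6565 / (0.048·0.6565 + 0.934·0.3435) = 0.031512/0.35234 = 0.0894.
Update on result 3 ('cleared'): P(H) ← 0.048·0.0894 / (0.048·0.0894 + 0.934·0.9106) = 0.0042930/0.85476 = 0.0050.

Posterior P(H) ≈ 0.0050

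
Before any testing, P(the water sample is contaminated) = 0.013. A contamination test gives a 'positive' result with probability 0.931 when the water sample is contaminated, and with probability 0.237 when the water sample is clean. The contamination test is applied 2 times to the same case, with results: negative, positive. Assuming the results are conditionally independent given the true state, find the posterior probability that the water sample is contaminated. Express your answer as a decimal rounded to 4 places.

Posterior P(H) ≈ 0.0047

With H the event that the water sample is contaminated, the joint likelihood of the observed sequence is P(data|H) = 0.069·0.931 = 0.064239 and P(data|¬H) = 0.763·0.237 = 0.18083.
Bayes: P(H|data) = 0.013·0.064239 / (0.013·0.064239 + 0.987·0.18083) = 0.00083511/0.17932 = 0.0047.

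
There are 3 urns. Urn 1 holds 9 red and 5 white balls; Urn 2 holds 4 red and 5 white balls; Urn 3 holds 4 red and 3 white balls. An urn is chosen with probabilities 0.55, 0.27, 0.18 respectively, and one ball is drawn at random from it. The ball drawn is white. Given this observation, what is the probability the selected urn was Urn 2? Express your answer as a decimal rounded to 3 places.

Tabulate prior·likelihood by source: [1] prior 0.55, lik 0.3571, product 0.1964; [2] prior 0.27, lik 0.5556, product 0.1500; [3] prior 0.18, lik 0.4286, product 0.07714.
Normalizing constant = 0.42357; the posterior for Urn 2 is its product over the sum, 0.1500/0.42357 = 0.354.

Posterior probability ≈ 0.354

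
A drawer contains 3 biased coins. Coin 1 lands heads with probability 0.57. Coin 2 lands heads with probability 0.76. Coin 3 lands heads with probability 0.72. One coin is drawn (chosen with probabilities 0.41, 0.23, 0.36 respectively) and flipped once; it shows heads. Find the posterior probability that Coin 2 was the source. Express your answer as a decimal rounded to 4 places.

P(heads|C1) = 0.57; P(heads|C2) = 0.76; P(heads|C3) = 0.72.
Prior × likelihood for each source: 0.41·0.57=0.2337, 0.23·0.76=0.1748, 0.36·0.72=0.2592. Summing gives P(heads) = 0.66770.
P(Coin 2 | heads) = 0.1748 / 0.66770 = 0.2618.

Posterior probability ≈ 0.2618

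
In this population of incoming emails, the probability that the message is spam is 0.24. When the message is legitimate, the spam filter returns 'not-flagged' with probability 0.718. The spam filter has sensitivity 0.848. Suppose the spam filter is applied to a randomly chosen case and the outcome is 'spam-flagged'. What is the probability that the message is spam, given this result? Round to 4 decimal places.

Write H for 'the message is spam'. Prior odds H:¬H = 0.24/0.76 = 0.31579. For the 'spam-flagged' outcome, the likelihood ratio is 0.848/0.282 = 3.0071.
Posterior odds = 0.31579 × 3.0071 = 0.94961, so P(H|E) = 0.94961/(1+0.94961) = 0.4871.

P(H | E) ≈ 0.4871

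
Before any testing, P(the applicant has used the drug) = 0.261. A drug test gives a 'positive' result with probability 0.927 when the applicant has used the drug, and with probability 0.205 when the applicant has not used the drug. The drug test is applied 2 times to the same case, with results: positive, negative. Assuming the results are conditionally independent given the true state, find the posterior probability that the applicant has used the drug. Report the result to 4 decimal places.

Let H be the event that the applicant has used the drug; start with P(H) = 0.261. P('positive'|H) = 0.927, P('positive'|¬H) = 0.205.
Update on result 1 ('positive'): P(H) ← 0.927·0.2610 / (0.927·0.2610 + 0.205·0.7390) = 0.24195/0.39344 = 0.6149.
Update on result 2 ('negative'): P(H) ← 0.073·0.6149 / (0.073·0.6149 + 0.795·0.3851) = 0.044891/0.35101 = 0.1279.

Posterior P(H) ≈ 0.1279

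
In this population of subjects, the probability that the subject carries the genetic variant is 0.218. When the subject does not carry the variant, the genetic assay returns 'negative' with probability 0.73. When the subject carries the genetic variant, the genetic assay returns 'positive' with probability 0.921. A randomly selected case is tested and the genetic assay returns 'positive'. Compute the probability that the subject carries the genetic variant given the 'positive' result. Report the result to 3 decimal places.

Write H for 'the subject carries the genetic variant'. Prior odds H:¬H = 0.218/0.782 = 0.27877. For the 'positive' outcome, the likelihood ratio is 0.921/0.27 = 3.4111.
Posterior odds = 0.27877 × 3.4111 = 0.95092, so P(H|E) = 0.95092/(1+0.95092) = 0.487.

P(H | E) ≈ 0.487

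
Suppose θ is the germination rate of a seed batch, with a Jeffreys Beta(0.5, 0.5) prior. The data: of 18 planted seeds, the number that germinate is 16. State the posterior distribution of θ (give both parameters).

Posterior: Beta(16.5, 2.5)

The binomial likelihood is conjugate to the Beta prior: with 16 successes and 2 failures, the posterior is Beta(0.5+16, 0.5+2) = Beta(16.5, 2.5).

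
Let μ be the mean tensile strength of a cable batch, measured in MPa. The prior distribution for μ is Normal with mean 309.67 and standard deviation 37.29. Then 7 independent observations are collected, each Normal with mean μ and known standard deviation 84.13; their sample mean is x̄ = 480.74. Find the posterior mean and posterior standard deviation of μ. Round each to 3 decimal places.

Posterior mean ≈ 408.718; posterior SD ≈ 24.196

Prior precision 1/τ₀² = 1/37.29² = 0.00071914; data precision n/σ² = 7/84.13² = 0.00098900.
Posterior precision = 0.00071914 + 0.00098900 = 0.00170814, giving posterior SD = 1/√0.00170814 = 24.196.
Posterior mean = (0.00071914·309.67 + 0.00098900·480.74) / 0.00170814 = 408.718.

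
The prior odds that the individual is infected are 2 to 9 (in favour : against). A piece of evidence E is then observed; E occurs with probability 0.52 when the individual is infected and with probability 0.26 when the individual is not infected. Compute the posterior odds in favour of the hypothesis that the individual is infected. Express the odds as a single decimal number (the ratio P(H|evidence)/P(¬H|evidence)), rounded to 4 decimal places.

Prior odds = 2/9 = 0.22222.
Likelihood ratio for E = 0.52/0.26 = 2.0000.
Posterior odds = prior odds × LR = 0.44444.

Posterior odds ≈ 0.4444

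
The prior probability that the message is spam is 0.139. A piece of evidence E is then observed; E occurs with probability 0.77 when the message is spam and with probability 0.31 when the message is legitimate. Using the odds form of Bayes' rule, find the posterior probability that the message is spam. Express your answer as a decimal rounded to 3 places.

Posterior probability ≈ 0.286

Prior odds = 0.139/(1−0.139) = 0.16144.
Likelihood ratio for E = 0.77/0.31 = 2.4839.
Posterior odds = prior odds × LR = 0.40100.
Posterior probability = odds/(1+odds) = 0.40100/1.4010 = 0.286.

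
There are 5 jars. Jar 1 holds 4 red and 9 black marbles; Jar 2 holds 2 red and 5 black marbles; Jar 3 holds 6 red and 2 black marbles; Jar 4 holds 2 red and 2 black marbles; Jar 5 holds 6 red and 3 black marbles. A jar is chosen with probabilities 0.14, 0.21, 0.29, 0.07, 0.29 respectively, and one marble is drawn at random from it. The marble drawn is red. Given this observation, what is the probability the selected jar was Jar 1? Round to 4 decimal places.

Tabulate prior·likelihood by source: [1] prior 0.14, lik 0.3077, product 0.04308; [2] prior 0.21, lik 0.2857, product 0.06000; [3] prior 0.29, lik 0.75, product 0.2175; [4] prior 0.07, lik 0.5, product 0.03500; [5] prior 0.29, lik 0.6667, product 0.1933.
Normalizing constant = 0.54891; the posterior for Jar 1 is its product over the sum, 0.04308/0.54891 = 0.0785.

Posterior probability ≈ 0.0785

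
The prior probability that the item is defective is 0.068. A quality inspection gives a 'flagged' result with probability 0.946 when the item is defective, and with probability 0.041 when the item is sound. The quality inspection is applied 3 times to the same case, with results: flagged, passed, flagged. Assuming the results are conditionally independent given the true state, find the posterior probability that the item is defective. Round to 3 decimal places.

Let H be the event that the item is defective; start with P(H) = 0.068. P('flagged'|H) = 0.946, P('flagged'|¬H) = 0.041.
Update on result 1 ('flagged'): P(H) ← 0.946·0.0680 / (0.946·0.0680 + 0.041·0.9320) = 0.064328/0.10254 = 0.6273.
Update on result 2 ('passed'): P(H) ← 0.054·0.6273 / (0.054·0.6273 + 0.959·0.3727) = 0.033877/0.39125 = 0.0866.
Update on result 3 ('flagged'): P(H) ← 0.946·0.0866 / (0.946·0.0866 + 0.041·0.9134) = 0.081910/0.11936 = 0.6862.

Posterior P(H) ≈ 0.686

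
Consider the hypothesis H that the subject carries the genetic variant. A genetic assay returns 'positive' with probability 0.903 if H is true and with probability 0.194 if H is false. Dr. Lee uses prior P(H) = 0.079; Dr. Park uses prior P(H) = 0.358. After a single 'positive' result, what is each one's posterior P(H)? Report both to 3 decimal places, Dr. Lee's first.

The likelihood ratio for a 'positive' result is 0.903/0.194 = 4.6546.
Dr. Lee: prior odds 0.079/0.921 = 0.085776; posterior odds 0.39926; posterior probability 0.285.
Dr. Park: prior odds 0.358/0.642 = 0.55763; posterior odds 2.5956; posterior probability 0.722.

Dr. Lee: 0.285; Dr. Park: 0.722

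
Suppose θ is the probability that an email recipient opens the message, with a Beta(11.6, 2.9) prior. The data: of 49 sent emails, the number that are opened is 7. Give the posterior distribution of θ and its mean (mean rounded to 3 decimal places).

Posterior: Beta(18.6, 44.9); mean ≈ 0.293

Observing 7 successes and 42 failures updates Beta(11.6, 2.9) by adding the success and failure counts to the two shape parameters: α = 11.6+7 = 18.6, β = 2.9+42 = 44.9.
Posterior mean = α/(α+β) = 18.6/63.5 = 0.293.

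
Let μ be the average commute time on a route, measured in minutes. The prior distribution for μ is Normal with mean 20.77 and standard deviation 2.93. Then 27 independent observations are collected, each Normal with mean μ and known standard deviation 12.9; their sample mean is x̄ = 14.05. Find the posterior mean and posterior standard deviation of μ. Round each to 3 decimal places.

Prior precision 1/τ₀² = 1/2.93² = 0.116484; data precision n/σ² = 27/12.9² = 0.162250.
Posterior precision = 0.116484 + 0.162250 = 0.278733, giving posterior SD = 1/√0.278733 = 1.894.
Posterior mean = (0.116484·20.77 + 0.162250·14.05) / 0.278733 = 16.858.

Posterior mean ≈ 16.858; posterior SD ≈ 1.894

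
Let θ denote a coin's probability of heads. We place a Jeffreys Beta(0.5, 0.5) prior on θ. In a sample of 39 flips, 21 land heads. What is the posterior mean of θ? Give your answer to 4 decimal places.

Observing 21 successes and 18 failures updates Beta(0.5, 0.5) by adding the success and failure counts to the two shape parameters: α = 0.5+21 = 21.5, β = 0.5+18 = 18.5.
E[θ | data] = 21.5/(21.5+18.5) = 0.5375.

Posterior mean ≈ 0.5375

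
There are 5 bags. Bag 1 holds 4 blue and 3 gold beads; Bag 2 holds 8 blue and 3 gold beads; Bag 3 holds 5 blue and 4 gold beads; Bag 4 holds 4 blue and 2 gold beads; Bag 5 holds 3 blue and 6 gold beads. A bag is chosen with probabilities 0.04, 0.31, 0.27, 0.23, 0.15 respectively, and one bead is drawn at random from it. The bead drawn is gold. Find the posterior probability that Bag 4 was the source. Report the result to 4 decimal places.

Posterior probability ≈ 0.1925

P(gold|Bag 1) = 0.4286; P(gold|Bag 2) = 0.2727; P(gold|Bag 3) = 0.4444; P(gold|Bag 4) = 0.3333; P(gold|Bag 5) = 0.6667.
Prior × likelihood for each source: 0.04·0.4286=0.01714, 0.31·0.2727=0.08455, 0.27·0.4444=0.1200, 0.23·0.3333=0.07667, 0.15·0.6667=0.1000. Summing gives P(gold) = 0.39835.
P(Bag 4 | gold) = 0.07667 / 0.39835 = 0.1925.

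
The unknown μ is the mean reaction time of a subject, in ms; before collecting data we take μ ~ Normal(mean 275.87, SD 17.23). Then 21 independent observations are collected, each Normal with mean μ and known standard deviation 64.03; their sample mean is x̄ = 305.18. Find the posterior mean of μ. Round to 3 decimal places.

Prior precision 1/τ₀² = 1/17.23² = 0.00336844; data precision n/σ² = 21/64.03² = 0.00512215.
Posterior precision = 0.00336844 + 0.00512215 = 0.00849059.
Posterior mean = (0.00336844·275.87 + 0.00512215·305.18) / 0.00849059 = 293.552.

Posterior mean ≈ 293.552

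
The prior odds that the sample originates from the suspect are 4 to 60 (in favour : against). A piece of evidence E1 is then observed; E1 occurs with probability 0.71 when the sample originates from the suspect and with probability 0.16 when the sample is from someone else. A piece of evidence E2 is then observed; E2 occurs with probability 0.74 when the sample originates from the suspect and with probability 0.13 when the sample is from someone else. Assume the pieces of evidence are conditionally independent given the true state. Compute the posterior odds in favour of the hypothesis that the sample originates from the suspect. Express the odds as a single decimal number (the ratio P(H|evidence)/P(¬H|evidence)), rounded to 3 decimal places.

Posterior odds ≈ 1.684

Prior odds = 4/60 = 0.066667.
Likelihood ratio for E1 = 0.71/0.16 = 4.4375.
Likelihood ratio for E2 = 0.74/0.13 = 5.6923.
Posterior odds = prior odds × LR₁ × LR₂ = 1.6840.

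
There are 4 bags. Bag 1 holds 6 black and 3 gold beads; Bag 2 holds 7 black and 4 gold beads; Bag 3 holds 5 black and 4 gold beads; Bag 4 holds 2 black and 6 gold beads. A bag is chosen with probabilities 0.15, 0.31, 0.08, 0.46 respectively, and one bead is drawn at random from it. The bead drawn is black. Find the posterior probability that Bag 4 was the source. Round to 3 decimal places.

Posterior probability ≈ 0.252

Tabulate prior·likelihood by source: [1] prior 0.15, lik 0.6667, product 0.1000; [2] prior 0.31, lik 0.6364, product 0.1973; [3] prior 0.08, lik 0.5556, product 0.04444; [4] prior 0.46, lik 0.25, product 0.1150.
Normalizing constant = 0.45672; the posterior for Bag 4 is its product over the sum, 0.1150/0.45672 = 0.252.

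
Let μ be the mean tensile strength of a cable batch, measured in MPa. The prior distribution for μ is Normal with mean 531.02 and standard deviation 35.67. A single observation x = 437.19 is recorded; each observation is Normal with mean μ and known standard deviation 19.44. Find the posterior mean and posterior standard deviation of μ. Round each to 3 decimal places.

Posterior mean ≈ 458.677; posterior SD ≈ 17.070

Prior precision 1/τ₀² = 1/35.67² = 0.00078595; data precision n/σ² = 1/19.44² = 0.00264611.
Posterior precision = 0.00078595 + 0.00264611 = 0.00343206, giving posterior SD = 1/√0.00343206 = 17.070.
Posterior mean = (0.00078595·531.02 + 0.00264611·437.19) / 0.00343206 = 458.677.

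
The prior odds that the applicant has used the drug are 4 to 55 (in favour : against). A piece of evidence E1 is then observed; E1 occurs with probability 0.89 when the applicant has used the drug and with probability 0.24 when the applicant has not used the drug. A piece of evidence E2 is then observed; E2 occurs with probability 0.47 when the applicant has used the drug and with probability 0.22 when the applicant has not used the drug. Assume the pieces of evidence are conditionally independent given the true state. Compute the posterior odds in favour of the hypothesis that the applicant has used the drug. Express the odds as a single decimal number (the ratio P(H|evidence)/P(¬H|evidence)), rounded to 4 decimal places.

Posterior odds ≈ 0.5762

Prior odds = 4/55 = 0.072727.
Likelihood ratio for E1 = 0.89/0.24 = 3.7083.
Likelihood ratio for E2 = 0.47/0.22 = 2.1364.
Posterior odds = prior odds × LR₁ × LR₂ = 0.57617.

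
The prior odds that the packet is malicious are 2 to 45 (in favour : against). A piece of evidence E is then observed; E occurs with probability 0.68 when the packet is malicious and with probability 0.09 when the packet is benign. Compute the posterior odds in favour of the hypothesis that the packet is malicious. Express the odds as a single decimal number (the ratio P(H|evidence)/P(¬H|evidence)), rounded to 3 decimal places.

Posterior odds ≈ 0.336

Prior odds = 2/45 = 0.044444. In log-odds, ln(0.044444) = -3.1135.
Add log likelihood ratio: ln(7.5556) = 2.0223.
Posterior log-odds = -1.0912, so posterior odds = exp(-1.0912) = 0.33580.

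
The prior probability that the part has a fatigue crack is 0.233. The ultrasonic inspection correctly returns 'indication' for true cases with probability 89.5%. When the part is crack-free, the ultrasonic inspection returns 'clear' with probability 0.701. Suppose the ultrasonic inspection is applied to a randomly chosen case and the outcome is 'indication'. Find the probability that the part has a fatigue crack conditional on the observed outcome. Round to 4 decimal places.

Write H for 'the part has a fatigue crack'. Prior odds H:¬H = 0.233/0.767 = 0.30378. For the 'indication' outcome, the likelihood ratio is 0.895/0.299 = 2.9933.
Posterior odds = 0.30378 × 2.9933 = 0.90931, so P(H|E) = 0.90931/(1+0.90931) = 0.4763.

P(H | E) ≈ 0.4763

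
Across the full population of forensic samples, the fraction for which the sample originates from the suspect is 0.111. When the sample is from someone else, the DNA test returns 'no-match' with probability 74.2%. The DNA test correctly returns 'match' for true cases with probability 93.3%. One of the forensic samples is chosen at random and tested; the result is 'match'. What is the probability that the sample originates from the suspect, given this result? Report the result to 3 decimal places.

Write H for 'the sample originates from the suspect'. Prior odds H:¬H = 0.111/0.889 = 0.12486. For the 'match' outcome, the likelihood ratio is 0.933/0.258 = 3.6163.
Posterior odds = 0.12486 × 3.6163 = 0.45153, so P(H|E) = 0.45153/(1+0.45153) = 0.311.

P(H | E) ≈ 0.311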